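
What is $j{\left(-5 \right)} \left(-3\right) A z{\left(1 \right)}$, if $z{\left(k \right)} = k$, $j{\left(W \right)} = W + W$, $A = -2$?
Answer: $-60$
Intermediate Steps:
$j{\left(W \right)} = 2 W$
$j{\left(-5 \right)} \left(-3\right) A z{\left(1 \right)} = 2 \left(-5\right) \left(-3\right) \left(\left(-2\right) 1\right) = \left(-10\right) \left(-3\right) \left(-2\right) = 30 \left(-2\right) = -60$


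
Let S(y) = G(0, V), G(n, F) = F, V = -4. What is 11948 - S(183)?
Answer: 11952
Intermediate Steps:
S(y) = -4
11948 - S(183) = 11948 - 1*(-4) = 11948 + 4 = 11952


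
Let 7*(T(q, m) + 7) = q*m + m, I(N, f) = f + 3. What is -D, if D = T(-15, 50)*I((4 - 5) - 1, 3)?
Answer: 642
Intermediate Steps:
I(N, f) = 3 + f
T(q, m) = -7 + m/7 + m*q/7 (T(q, m) = -7 + (q*m + m)/7 = -7 + (m*q + m)/7 = -7 + (m + m*q)/7 = -7 + (m/7 + m*q/7) = -7 + m/7 + m*q/7)
D = -642 (D = (-7 + (⅐)*50 + (⅐)*50*(-15))*(3 + 3) = (-7 + 50/7 - 750/7)*6 = -107*6 = -642)
-D = -1*(-642) = 642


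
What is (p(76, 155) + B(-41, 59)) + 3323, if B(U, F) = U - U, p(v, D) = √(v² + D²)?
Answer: 3323 + √29801 ≈ 3495.6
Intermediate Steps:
p(v, D) = √(D² + v²)
B(U, F) = 0
(p(76, 155) + B(-41, 59)) + 3323 = (√(155² + 76²) + 0) + 3323 = (√(24025 + 5776) + 0) + 3323 = (√29801 + 0) + 3323 = √29801 + 3323 = 3323 + √29801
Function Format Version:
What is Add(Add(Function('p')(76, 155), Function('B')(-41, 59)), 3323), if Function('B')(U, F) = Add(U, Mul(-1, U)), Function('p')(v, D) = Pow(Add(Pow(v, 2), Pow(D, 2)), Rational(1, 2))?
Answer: Add(3323, Pow(29801, Rational(1, 2))) ≈ 3495.6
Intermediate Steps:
Function('p')(v, D) = Pow(Add(Pow(D, 2), Pow(v, 2)), Rational(1, 2))
Function('B')(U, F) = 0
Add(Add(Function('p')(76, 155), Function('B')(-41, 59)), 3323) = Add(Add(Pow(Add(Pow(155, 2), Pow(76, 2)), Rational(1, 2)), 0), 3323) = Add(Add(Pow(Add(24025, 5776), Rational(1, 2)), 0), 3323) = Add(Add(Pow(29801, Rational(1, 2)), 0), 3323) = Add(Pow(29801, Rational(1, 2)), 3323) = Add(3323, Pow(29801, Rational(1, 2)))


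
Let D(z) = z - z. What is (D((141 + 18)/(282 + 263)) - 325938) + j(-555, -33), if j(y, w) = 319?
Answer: -325619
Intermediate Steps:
D(z) = 0
(D((141 + 18)/(282 + 263)) - 325938) + j(-555, -33) = (0 - 325938) + 319 = -325938 + 319 = -325619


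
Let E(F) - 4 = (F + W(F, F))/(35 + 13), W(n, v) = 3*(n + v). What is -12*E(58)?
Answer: -299/2 ≈ -149.50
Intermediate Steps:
W(n, v) = 3*n + 3*v
E(F) = 4 + 7*F/48 (E(F) = 4 + (F + (3*F + 3*F))/(35 + 13) = 4 + (F + 6*F)/48 = 4 + (7*F)*(1/48) = 4 + 7*F/48)
-12*E(58) = -12*(4 + (7/48)*58) = -12*(4 + 203/24) = -12*299/24 = -299/2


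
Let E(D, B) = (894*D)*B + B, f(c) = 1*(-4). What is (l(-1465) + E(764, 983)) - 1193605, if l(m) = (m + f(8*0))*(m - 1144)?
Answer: 674044727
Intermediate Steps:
f(c) = -4
E(D, B) = B + 894*B*D (E(D, B) = 894*B*D + B = B + 894*B*D)
l(m) = (-1144 + m)*(-4 + m) (l(m) = (m - 4)*(m - 1144) = (-4 + m)*(-1144 + m) = (-1144 + m)*(-4 + m))
(l(-1465) + E(764, 983)) - 1193605 = ((4576 + (-1465)² - 1148*(-1465)) + 983*(1 + 894*764)) - 1193605 = ((4576 + 2146225 + 1681820) + 983*(1 + 683016)) - 1193605 = (3832621 + 983*683017) - 1193605 = (3832621 + 671405711) - 1193605 = 675238332 - 1193605 = 674044727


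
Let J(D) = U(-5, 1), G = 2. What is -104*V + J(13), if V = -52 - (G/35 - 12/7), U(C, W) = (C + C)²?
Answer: 186748/35 ≈ 5335.7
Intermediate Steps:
U(C, W) = 4*C² (U(C, W) = (2*C)² = 4*C²)
J(D) = 100 (J(D) = 4*(-5)² = 4*25 = 100)
V = -1762/35 (V = -52 - (2/35 - 12/7) = -52 - 1*(-58/35) = -52 + 58/35 = -1762/35 ≈ -50.343)
-104*V + J(13) = -104*(-1762/35) + 100 = 183248/35 + 100 = 186748/35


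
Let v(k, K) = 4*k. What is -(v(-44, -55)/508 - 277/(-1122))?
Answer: 14189/142494 ≈ 0.099576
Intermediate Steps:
-(v(-44, -55)/508 - 277/(-1122)) = -((4*(-44))/508 - 277/(-1122)) = -(-176*1/508 - 277*(-1/1122)) = -(-44/127 + 277/1122) = -1*(-14189/142494) = 14189/142494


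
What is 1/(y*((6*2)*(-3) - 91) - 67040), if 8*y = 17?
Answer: -8/538479 ≈ -1.4857e-5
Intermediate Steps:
y = 17/8 (y = (⅛)*17 = 17/8 ≈ 2.1250)
1/(y*((6*2)*(-3) - 91) - 67040) = 1/(17*((6*2)*(-3) - 91)/8 - 67040) = 1/(17*(12*(-3) - 91)/8 - 67040) = 1/(17*(-36 - 91)/8 - 67040) = 1/((17/8)*(-127) - 67040) = 1/(-2159/8 - 67040) = 1/(-538479/8) = -8/538479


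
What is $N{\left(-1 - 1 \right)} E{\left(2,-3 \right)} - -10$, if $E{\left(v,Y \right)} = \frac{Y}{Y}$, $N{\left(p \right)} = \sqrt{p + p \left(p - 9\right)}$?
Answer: $10 + 2 \sqrt{5} \approx 14.472$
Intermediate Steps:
$N{\left(p \right)} = \sqrt{p + p \left(-9 + p\right)}$
$E{\left(v,Y \right)} = 1$
$N{\left(-1 - 1 \right)} E{\left(2,-3 \right)} - -10 = \sqrt{\left(-1 - 1\right) \left(-8 - 2\right)} 1 - -10 = \sqrt{\left(-1 - 1\right) \left(-8 - 2\right)} 1 + \left(-38 + 48\right) = \sqrt{- 2 \left(-8 - 2\right)} 1 + 10 = \sqrt{\left(-2\right) \left(-10\right)} 1 + 10 = \sqrt{20} \cdot 1 + 10 = 2 \sqrt{5} \cdot 1 + 10 = 2 \sqrt{5} + 10 = 10 + 2 \sqrt{5}$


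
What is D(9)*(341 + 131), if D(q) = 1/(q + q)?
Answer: 236/9 ≈ 26.222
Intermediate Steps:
D(q) = 1/(2*q)
D(9)*(341 + 131) = ((½)/9)*(341 + 131) = ((½)*(⅑))*472 = (1/18)*472 = 236/9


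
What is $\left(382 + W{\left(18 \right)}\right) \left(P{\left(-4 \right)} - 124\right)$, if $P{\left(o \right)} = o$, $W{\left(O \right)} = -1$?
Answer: $-48768$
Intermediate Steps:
$\left(382 + W{\left(18 \right)}\right) \left(P{\left(-4 \right)} - 124\right) = \left(382 - 1\right) \left(-4 - 124\right) = 381 \left(-4 - 124\right) = 381 \left(-128\right) = -48768$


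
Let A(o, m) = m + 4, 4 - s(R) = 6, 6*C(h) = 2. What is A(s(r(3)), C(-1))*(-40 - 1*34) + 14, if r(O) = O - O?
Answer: -920/3 ≈ -306.67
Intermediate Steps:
C(h) = ⅓ (C(h) = (⅙)*2 = ⅓)
r(O) = 0
s(R) = -2 (s(R) = 4 - 1*6 = 4 - 6 = -2)
A(o, m) = 4 + m
A(s(r(3)), C(-1))*(-40 - 1*34) + 14 = (4 + ⅓)*(-40 - 1*34) + 14 = 13*(-40 - 34)/3 + 14 = (13/3)*(-74) + 14 = -962/3 + 14 = -920/3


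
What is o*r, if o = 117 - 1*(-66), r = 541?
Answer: 99003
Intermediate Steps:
o = 183 (o = 117 + 66 = 183)
o*r = 183*541 = 99003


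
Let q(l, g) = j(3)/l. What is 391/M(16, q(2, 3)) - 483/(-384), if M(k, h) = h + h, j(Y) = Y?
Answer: 50531/384 ≈ 131.59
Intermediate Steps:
q(l, g) = 3/l
M(k, h) = 2*h
391/M(16, q(2, 3)) - 483/(-384) = 391/((2*(3/2))) - 483/(-384) = 391/((2*(3*(½)))) - 483*(-1/384) = 391/((2*(3/2))) + 161/128 = 391/3 + 161/128 = 50531/384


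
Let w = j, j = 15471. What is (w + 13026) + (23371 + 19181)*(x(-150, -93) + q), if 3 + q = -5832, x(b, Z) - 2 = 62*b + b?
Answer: -650293719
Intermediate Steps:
x(b, Z) = 2 + 63*b (x(b, Z) = 2 + (62*b + b) = 2 + 63*b)
q = -5835 (q = -3 - 5832 = -5835)
w = 15471
(w + 13026) + (23371 + 19181)*(x(-150, -93) + q) = (15471 + 13026) + (23371 + 19181)*((2 + 63*(-150)) - 5835) = 28497 + 42552*((2 - 9450) - 5835) = 28497 + 42552*(-9448 - 5835) = 28497 + 42552*(-15283) = 28497 - 650322216 = -650293719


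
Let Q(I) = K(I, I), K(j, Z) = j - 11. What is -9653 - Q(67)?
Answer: -9709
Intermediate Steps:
K(j, Z) = -11 + j
Q(I) = -11 + I
-9653 - Q(67) = -9653 - (-11 + 67) = -9653 - 1*56 = -9653 - 56 = -9709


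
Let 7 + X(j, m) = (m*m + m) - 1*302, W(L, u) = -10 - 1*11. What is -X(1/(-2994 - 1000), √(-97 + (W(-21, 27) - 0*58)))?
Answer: 427 - I*√118 ≈ 427.0 - 10.863*I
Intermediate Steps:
W(L, u) = -21 (W(L, u) = -10 - 11 = -21)
X(j, m) = -309 + m + m² (X(j, m) = -7 + ((m*m + m) - 1*302) = -7 + ((m² + m) - 302) = -7 + ((m + m²) - 302) = -7 + (-302 + m + m²) = -309 + m + m²)
-X(1/(-2994 - 1000), √(-97 + (W(-21, 27) - 0*58))) = -(-309 + √(-97 + (-21 - 0*58)) + (√(-97 + (-21 - 0*58)))²) = -(-309 + √(-97 + (-21 - 1*0)) + (√(-97 + (-21 - 1*0)))²) = -(-309 + √(-97 + (-21 + 0)) + (√(-97 + (-21 + 0)))²) = -(-309 + √(-97 - 21) + (√(-97 - 21))²) = -(-309 + √(-118) + (√(-118))²) = -(-309 + I*√118 + (I*√118)²) = -(-309 + I*√118 - 118) = -(-427 + I*√118) = 427 - I*√118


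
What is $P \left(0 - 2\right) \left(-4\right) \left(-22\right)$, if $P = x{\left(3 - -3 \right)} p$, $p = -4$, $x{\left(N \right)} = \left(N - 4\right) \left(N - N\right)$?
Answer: $0$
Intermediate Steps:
$x{\left(N \right)} = 0$ ($x{\left(N \right)} = \left(-4 + N\right) 0 = 0$)
$P = 0$ ($P = 0 \left(-4\right) = 0$)
$P \left(0 - 2\right) \left(-4\right) \left(-22\right) = 0 \left(0 - 2\right) \left(-4\right) \left(-22\right) = 0 \left(\left(-2\right) \left(-4\right)\right) \left(-22\right) = 0 \cdot 8 \left(-22\right) = 0 \left(-22\right) = 0$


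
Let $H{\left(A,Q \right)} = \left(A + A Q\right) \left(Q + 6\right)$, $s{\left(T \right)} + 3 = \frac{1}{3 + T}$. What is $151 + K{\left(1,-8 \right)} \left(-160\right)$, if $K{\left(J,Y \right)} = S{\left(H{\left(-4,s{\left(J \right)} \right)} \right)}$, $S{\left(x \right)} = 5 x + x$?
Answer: $-21689$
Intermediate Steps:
$s{\left(T \right)} = -3 + \frac{1}{3 + T}$
$H{\left(A,Q \right)} = \left(6 + Q\right) \left(A + A Q\right)$ ($H{\left(A,Q \right)} = \left(A + A Q\right) \left(6 + Q\right) = \left(6 + Q\right) \left(A + A Q\right)$)
$S{\left(x \right)} = 6 x$
$K{\left(J,Y \right)} = -144 - \frac{168 \left(-8 - 3 J\right)}{3 + J} - \frac{24 \left(-8 - 3 J\right)^{2}}{\left(3 + J\right)^{2}}$ ($K{\left(J,Y \right)} = 6 \left(- 4 \left(6 + \left(\frac{-8 - 3 J}{3 + J}\right)^{2} + 7 \frac{-8 - 3 J}{3 + J}\right)\right) = 6 \left(- 4 \left(6 + \frac{\left(-8 - 3 J\right)^{2}}{\left(3 + J\right)^{2}} + \frac{7 \left(-8 - 3 J\right)}{3 + J}\right)\right) = 6 \left(-24 - \frac{28 \left(-8 - 3 J\right)}{3 + J} - \frac{4 \left(-8 - 3 J\right)^{2}}{\left(3 + J\right)^{2}}\right) = -144 - \frac{168 \left(-8 - 3 J\right)}{3 + J} - \frac{24 \left(-8 - 3 J\right)^{2}}{\left(3 + J\right)^{2}}$)
$151 + K{\left(1,-8 \right)} \left(-160\right) = 151 + \frac{24 \left(50 + 6 \cdot 1^{2} + 35 \cdot 1\right)}{9 + 1^{2} + 6 \cdot 1} \left(-160\right) = 151 + \frac{24 \left(50 + 6 \cdot 1 + 35\right)}{9 + 1 + 6} \left(-160\right) = 151 + \frac{24 \left(50 + 6 + 35\right)}{16} \left(-160\right) = 151 + 24 \cdot \frac{1}{16} \cdot 91 \left(-160\right) = 151 + \frac{273}{2} \left(-160\right) = 151 - 21840 = -21689$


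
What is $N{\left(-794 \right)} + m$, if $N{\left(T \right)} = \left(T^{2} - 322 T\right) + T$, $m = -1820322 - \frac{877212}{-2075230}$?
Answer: $- \frac{970182037774}{1037615} \approx -9.3501 \cdot 10^{5}$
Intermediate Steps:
$m = - \frac{1888792973424}{1037615}$ ($m = -1820322 - - \frac{438606}{1037615} = -1820322 + \frac{438606}{1037615} = - \frac{1888792973424}{1037615} \approx -1.8203 \cdot 10^{6}$)
$N{\left(T \right)} = T^{2} - 321 T$
$N{\left(-794 \right)} + m = - 794 \left(-321 - 794\right) - \frac{1888792973424}{1037615} = \left(-794\right) \left(-1115\right) - \frac{1888792973424}{1037615} = 885310 - \frac{1888792973424}{1037615} = - \frac{970182037774}{1037615}$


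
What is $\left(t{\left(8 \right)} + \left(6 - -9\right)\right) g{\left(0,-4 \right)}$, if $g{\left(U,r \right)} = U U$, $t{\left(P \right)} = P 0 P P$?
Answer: $0$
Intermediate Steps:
$t{\left(P \right)} = 0$ ($t{\left(P \right)} = P 0 P = 0 P = 0$)
$g{\left(U,r \right)} = U^{2}$
$\left(t{\left(8 \right)} + \left(6 - -9\right)\right) g{\left(0,-4 \right)} = \left(0 + \left(6 - -9\right)\right) 0^{2} = \left(0 + \left(6 + 9\right)\right) 0 = \left(0 + 15\right) 0 = 15 \cdot 0 = 0$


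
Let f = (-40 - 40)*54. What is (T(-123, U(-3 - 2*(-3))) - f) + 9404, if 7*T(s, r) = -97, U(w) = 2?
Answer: 95971/7 ≈ 13710.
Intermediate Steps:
f = -4320 (f = -80*54 = -4320)
T(s, r) = -97/7 (T(s, r) = (1/7)*(-97) = -97/7)
(T(-123, U(-3 - 2*(-3))) - f) + 9404 = (-97/7 - 1*(-4320)) + 9404 = (-97/7 + 4320) + 9404 = 30143/7 + 9404 = 95971/7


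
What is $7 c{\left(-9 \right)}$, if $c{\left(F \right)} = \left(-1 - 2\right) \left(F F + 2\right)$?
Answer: $-1743$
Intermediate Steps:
$c{\left(F \right)} = -6 - 3 F^{2}$ ($c{\left(F \right)} = - 3 \left(F^{2} + 2\right) = - 3 \left(2 + F^{2}\right) = -6 - 3 F^{2}$)
$7 c{\left(-9 \right)} = 7 \left(-6 - 3 \left(-9\right)^{2}\right) = 7 \left(-6 - 243\right) = 7 \left(-249\right) = -1743$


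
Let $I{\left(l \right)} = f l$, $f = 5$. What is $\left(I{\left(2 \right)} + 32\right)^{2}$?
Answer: $1764$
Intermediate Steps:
$I{\left(l \right)} = 5 l$
$\left(I{\left(2 \right)} + 32\right)^{2} = \left(5 \cdot 2 + 32\right)^{2} = \left(10 + 32\right)^{2} = 42^{2} = 1764$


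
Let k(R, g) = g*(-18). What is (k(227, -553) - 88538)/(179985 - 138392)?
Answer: -78584/41593 ≈ -1.8894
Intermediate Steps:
k(R, g) = -18*g
(k(227, -553) - 88538)/(179985 - 138392) = (-18*(-553) - 88538)/(179985 - 138392) = (9954 - 88538)/41593 = -78584*1/41593 = -78584/41593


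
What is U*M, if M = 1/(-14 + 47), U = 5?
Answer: 5/33 ≈ 0.15152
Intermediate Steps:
M = 1/33 ≈ 0.030303
U*M = 5*(1/33) = 5/33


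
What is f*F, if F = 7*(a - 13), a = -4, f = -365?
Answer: 43435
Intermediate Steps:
F = -119 (F = 7*(-4 - 13) = 7*(-17) = -119)
f*F = -365*(-119) = 43435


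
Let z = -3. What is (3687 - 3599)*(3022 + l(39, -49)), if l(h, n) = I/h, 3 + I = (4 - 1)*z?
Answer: 3456816/13 ≈ 2.6591e+5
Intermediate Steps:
I = -12 (I = -3 + (4 - 1)*(-3) = -3 + 3*(-3) = -3 - 9 = -12)
l(h, n) = -12/h
(3687 - 3599)*(3022 + l(39, -49)) = (3687 - 3599)*(3022 - 12/39) = 88*(3022 - 12*1/39) = 88*(3022 - 4/13) = 88*(39282/13) = 3456816/13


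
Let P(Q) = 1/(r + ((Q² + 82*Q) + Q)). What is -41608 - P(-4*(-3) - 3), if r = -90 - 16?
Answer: -30040977/722 ≈ -41608.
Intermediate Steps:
r = -106
P(Q) = 1/(-106 + Q² + 83*Q) (P(Q) = 1/(-106 + ((Q² + 82*Q) + Q)) = 1/(-106 + (Q² + 83*Q)) = 1/(-106 + Q² + 83*Q))
-41608 - P(-4*(-3) - 3) = -41608 - 1/(-106 + (-4*(-3) - 3)² + 83*(-4*(-3) - 3)) = -41608 - 1/(-106 + (12 - 3)² + 83*(12 - 3)) = -41608 - 1/(-106 + 9² + 83*9) = -41608 - 1/(-106 + 81 + 747) = -41608 - 1/722 = -30040977/722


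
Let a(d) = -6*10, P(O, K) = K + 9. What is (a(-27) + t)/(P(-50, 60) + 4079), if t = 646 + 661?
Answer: 1247/4148 ≈ 0.30063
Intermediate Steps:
P(O, K) = 9 + K
a(d) = -60
t = 1307
(a(-27) + t)/(P(-50, 60) + 4079) = (-60 + 1307)/((9 + 60) + 4079) = 1247/(69 + 4079) = 1247/4148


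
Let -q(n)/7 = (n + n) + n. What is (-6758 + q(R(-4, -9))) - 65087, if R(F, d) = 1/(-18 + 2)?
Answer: -1149499/16 ≈ -71844.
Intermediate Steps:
R(F, d) = -1/16 (R(F, d) = 1/(-16) = -1/16)
q(n) = -21*n (q(n) = -7*((n + n) + n) = -7*(2*n + n) = -21*n)
(-6758 + q(R(-4, -9))) - 65087 = (-6758 - 21*(-1/16)) - 65087 = (-6758 + 21/16) - 65087 = -108107/16 - 65087 = -1149499/16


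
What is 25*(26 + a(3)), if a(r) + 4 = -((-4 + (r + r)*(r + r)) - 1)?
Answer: -225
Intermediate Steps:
a(r) = 1 - 4*r² (a(r) = -4 - ((-4 + (r + r)*(r + r)) - 1) = -4 - ((-4 + (2*r)*(2*r)) - 1) = -4 - ((-4 + 4*r²) - 1) = -4 - (-5 + 4*r²) = -4 + (5 - 4*r²) = 1 - 4*r²)
25*(26 + a(3)) = 25*(26 + (1 - 4*3²)) = 25*(26 + (1 - 4*9)) = 25*(26 + (1 - 36)) = 25*(26 - 35) = 25*(-9) = -225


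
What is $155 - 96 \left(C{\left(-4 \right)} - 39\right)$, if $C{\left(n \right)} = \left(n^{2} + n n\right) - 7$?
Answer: $1499$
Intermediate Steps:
$C{\left(n \right)} = -7 + 2 n^{2}$ ($C{\left(n \right)} = \left(n^{2} + n^{2}\right) - 7 = 2 n^{2} - 7 = -7 + 2 n^{2}$)
$155 - 96 \left(C{\left(-4 \right)} - 39\right) = 155 - 96 \left(\left(-7 + 2 \left(-4\right)^{2}\right) - 39\right) = 155 - 96 \left(\left(-7 + 2 \cdot 16\right) - 39\right) = 155 - 96 \left(\left(-7 + 32\right) - 39\right) = 155 - 96 \left(25 - 39\right) = 155 - -1344 = 155 + 1344 = 1499$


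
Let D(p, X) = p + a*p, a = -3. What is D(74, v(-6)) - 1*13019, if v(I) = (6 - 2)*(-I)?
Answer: -13167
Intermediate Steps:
v(I) = -4*I (v(I) = 4*(-I) = -4*I)
D(p, X) = -2*p (D(p, X) = p - 3*p = -2*p)
D(74, v(-6)) - 1*13019 = -2*74 - 1*13019 = -148 - 13019 = -13167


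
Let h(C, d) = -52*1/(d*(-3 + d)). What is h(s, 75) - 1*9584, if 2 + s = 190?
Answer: -12938413/1350 ≈ -9584.0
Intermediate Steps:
s = 188 (s = -2 + 190 = 188)
h(C, d) = -52/(d*(-3 + d))
h(s, 75) - 1*9584 = -52/(75*(-3 + 75)) - 1*9584 = -52*1/75/72 - 9584 = -52*1/75*1/72 - 9584 = -13/1350 - 9584 = -12938413/1350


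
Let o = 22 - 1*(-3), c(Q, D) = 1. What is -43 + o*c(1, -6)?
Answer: -18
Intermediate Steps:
o = 25 (o = 22 + 3 = 25)
-43 + o*c(1, -6) = -43 + 25*1 = -43 + 25 = -18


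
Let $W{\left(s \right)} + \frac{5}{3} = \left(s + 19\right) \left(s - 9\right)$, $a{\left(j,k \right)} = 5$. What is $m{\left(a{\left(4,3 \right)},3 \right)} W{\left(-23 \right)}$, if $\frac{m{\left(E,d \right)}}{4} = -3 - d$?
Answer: $-3032$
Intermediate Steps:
$m{\left(E,d \right)} = -12 - 4 d$ ($m{\left(E,d \right)} = 4 \left(-3 - d\right) = -12 - 4 d$)
$W{\left(s \right)} = - \frac{5}{3} + \left(-9 + s\right) \left(19 + s\right)$ ($W{\left(s \right)} = - \frac{5}{3} + \left(s + 19\right) \left(s - 9\right) = - \frac{5}{3} + \left(19 + s\right) \left(-9 + s\right) = - \frac{5}{3} + \left(-9 + s\right) \left(19 + s\right)$)
$m{\left(a{\left(4,3 \right)},3 \right)} W{\left(-23 \right)} = \left(-12 - 12\right) \left(- \frac{518}{3} + \left(-23\right)^{2} + 10 \left(-23\right)\right) = \left(-12 - 12\right) \left(- \frac{518}{3} + 529 - 230\right) = \left(-24\right) \frac{379}{3} = -3032$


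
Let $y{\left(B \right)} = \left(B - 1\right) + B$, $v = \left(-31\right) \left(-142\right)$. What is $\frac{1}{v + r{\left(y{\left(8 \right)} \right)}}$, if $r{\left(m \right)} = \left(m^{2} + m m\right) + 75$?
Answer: $\frac{1}{4927} \approx 0.00020296$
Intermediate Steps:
$v = 4402$
$y{\left(B \right)} = -1 + 2 B$ ($y{\left(B \right)} = \left(-1 + B\right) + B = -1 + 2 B$)
$r{\left(m \right)} = 75 + 2 m^{2}$ ($r{\left(m \right)} = \left(m^{2} + m^{2}\right) + 75 = 2 m^{2} + 75 = 75 + 2 m^{2}$)
$\frac{1}{v + r{\left(y{\left(8 \right)} \right)}} = \frac{1}{4402 + \left(75 + 2 \left(-1 + 2 \cdot 8\right)^{2}\right)} = \frac{1}{4402 + \left(75 + 2 \left(-1 + 16\right)^{2}\right)} = \frac{1}{4402 + \left(75 + 2 \cdot 15^{2}\right)} = \frac{1}{4402 + \left(75 + 2 \cdot 225\right)} = \frac{1}{4402 + \left(75 + 450\right)} = \frac{1}{4402 + 525} = \frac{1}{4927}$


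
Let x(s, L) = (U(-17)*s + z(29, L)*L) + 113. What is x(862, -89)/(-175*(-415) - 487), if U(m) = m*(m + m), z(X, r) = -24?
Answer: 500485/72138 ≈ 6.9379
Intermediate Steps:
U(m) = 2*m² (U(m) = m*(2*m) = 2*m²)
x(s, L) = 113 - 24*L + 578*s (x(s, L) = ((2*(-17)²)*s - 24*L) + 113 = ((2*289)*s - 24*L) + 113 = (578*s - 24*L) + 113 = (-24*L + 578*s) + 113 = 113 - 24*L + 578*s)
x(862, -89)/(-175*(-415) - 487) = (113 - 24*(-89) + 578*862)/(-175*(-415) - 487) = (113 + 2136 + 498236)/(72625 - 487) = 500485/72138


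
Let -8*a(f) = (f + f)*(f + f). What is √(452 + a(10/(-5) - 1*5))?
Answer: 3*√190/2 ≈ 20.676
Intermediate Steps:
a(f) = -f²/2 (a(f) = -(f + f)*(f + f)/8 = -2*f*2*f/8 = -f²/2)
√(452 + a(10/(-5) - 1*5)) = √(452 - (10/(-5) - 1*5)²/2) = √(452 - (10*(-⅕) - 5)²/2) = √(452 - (-2 - 5)²/2) = √(452 - ½*(-7)²) = √(452 - ½*49) = √(452 - 49/2) = √(855/2) = 3*√190/2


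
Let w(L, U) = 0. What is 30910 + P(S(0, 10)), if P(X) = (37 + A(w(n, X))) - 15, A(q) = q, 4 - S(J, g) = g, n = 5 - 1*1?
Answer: 30932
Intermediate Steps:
n = 4 (n = 5 - 1 = 4)
S(J, g) = 4 - g
P(X) = 22 (P(X) = (37 + 0) - 15 = 37 - 15 = 22)
30910 + P(S(0, 10)) = 30910 + 22 = 30932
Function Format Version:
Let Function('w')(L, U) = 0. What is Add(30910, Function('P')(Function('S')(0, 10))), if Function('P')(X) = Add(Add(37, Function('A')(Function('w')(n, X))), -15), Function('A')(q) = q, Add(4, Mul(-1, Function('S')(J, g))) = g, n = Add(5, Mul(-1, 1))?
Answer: 30932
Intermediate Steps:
n = 4 (n = Add(5, -1) = 4)
Function('S')(J, g) = Add(4, Mul(-1, g))
Function('P')(X) = 22 (Function('P')(X) = Add(Add(37, 0), -15) = Add(37, -15) = 22)
Add(30910, Function('P')(Function('S')(0, 10))) = Add(30910, 22) = 30932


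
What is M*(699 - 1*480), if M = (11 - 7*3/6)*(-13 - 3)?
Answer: -26280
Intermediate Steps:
M = -120 (M = (11 - 21*1/6)*(-16) = (11 - 7/2)*(-16) = (15/2)*(-16) = -120)
M*(699 - 1*480) = -120*(699 - 1*480) = -120*(699 - 480) = -120*219 = -26280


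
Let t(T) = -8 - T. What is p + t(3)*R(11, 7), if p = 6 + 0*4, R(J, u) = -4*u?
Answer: 314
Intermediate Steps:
p = 6 (p = 6 + 0 = 6)
p + t(3)*R(11, 7) = 6 + (-8 - 1*3)*(-4*7) = 6 + (-8 - 3)*(-28) = 6 - 11*(-28) = 6 + 308 = 314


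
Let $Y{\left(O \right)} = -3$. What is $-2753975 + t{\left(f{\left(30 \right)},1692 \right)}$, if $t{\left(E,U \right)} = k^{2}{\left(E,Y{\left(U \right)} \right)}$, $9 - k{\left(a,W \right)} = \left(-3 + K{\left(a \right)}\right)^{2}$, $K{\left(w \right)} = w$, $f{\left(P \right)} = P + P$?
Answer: $7743625$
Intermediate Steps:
$f{\left(P \right)} = 2 P$
$k{\left(a,W \right)} = 9 - \left(-3 + a\right)^{2}$
$t{\left(E,U \right)} = E^{2} \left(6 - E\right)^{2}$ ($t{\left(E,U \right)} = \left(E \left(6 - E\right)\right)^{2} = E^{2} \left(6 - E\right)^{2}$)
$-2753975 + t{\left(f{\left(30 \right)},1692 \right)} = -2753975 + \left(-9 + \left(-3 + 2 \cdot 30\right)^{2}\right)^{2} = -2753975 + \left(-9 + \left(-3 + 60\right)^{2}\right)^{2} = -2753975 + \left(-9 + 57^{2}\right)^{2} = -2753975 + \left(-9 + 3249\right)^{2} = -2753975 + 3240^{2} = -2753975 + 10497600 = 7743625$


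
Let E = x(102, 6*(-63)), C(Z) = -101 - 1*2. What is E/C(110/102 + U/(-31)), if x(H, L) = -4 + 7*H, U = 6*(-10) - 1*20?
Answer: -710/103 ≈ -6.8932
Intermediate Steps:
U = -80 (U = -60 - 20 = -80)
C(Z) = -103 (C(Z) = -101 - 2 = -103)
E = 710 (E = -4 + 7*102 = -4 + 714 = 710)
E/C(110/102 + U/(-31)) = 710/(-103) = 710*(-1/103) = -710/103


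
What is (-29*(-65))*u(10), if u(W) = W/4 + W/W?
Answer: 13195/2 ≈ 6597.5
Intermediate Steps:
u(W) = 1 + W/4 (u(W) = W*(1/4) + 1 = W/4 + 1 = 1 + W/4)
(-29*(-65))*u(10) = (-29*(-65))*(1 + (1/4)*10) = 1885*(1 + 5/2) = 1885*(7/2) = 13195/2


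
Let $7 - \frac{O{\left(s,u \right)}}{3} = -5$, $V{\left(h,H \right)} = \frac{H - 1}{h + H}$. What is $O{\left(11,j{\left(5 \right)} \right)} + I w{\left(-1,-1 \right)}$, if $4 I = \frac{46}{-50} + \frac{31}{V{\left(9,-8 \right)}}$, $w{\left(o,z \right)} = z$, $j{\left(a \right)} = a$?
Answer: $\frac{16691}{450} \approx 37.091$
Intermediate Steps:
$V{\left(h,H \right)} = \frac{-1 + H}{H + h}$
$O{\left(s,u \right)} = 36$ ($O{\left(s,u \right)} = 21 - -15 = 21 + 15 = 36$)
$I = - \frac{491}{450}$ ($I = \frac{\frac{46}{-50} + \frac{31}{\frac{1}{-8 + 9} \left(-1 - 8\right)}}{4} = \frac{46 \left(- \frac{1}{50}\right) + \frac{31}{1^{-1} \left(-9\right)}}{4} = \frac{- \frac{23}{25} + \frac{31}{1 \left(-9\right)}}{4} = \frac{- \frac{23}{25} + \frac{31}{-9}}{4} = \frac{- \frac{23}{25} + 31 \left(- \frac{1}{9}\right)}{4} = \frac{- \frac{23}{25} - \frac{31}{9}}{4} = \frac{1}{4} \left(- \frac{982}{225}\right) = - \frac{491}{450} \approx -1.0911$)
$O{\left(11,j{\left(5 \right)} \right)} + I w{\left(-1,-1 \right)} = 36 - - \frac{491}{450} = 36 + \frac{491}{450} = \frac{16691}{450}$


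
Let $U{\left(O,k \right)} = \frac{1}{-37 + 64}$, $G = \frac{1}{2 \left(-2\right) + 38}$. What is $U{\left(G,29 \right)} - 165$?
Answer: $- \frac{4454}{27} \approx -164.96$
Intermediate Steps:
$G = \frac{1}{34}$ ($G = \frac{1}{-4 + 38} = \frac{1}{34} \approx 0.029412$)
$U{\left(O,k \right)} = \frac{1}{27}$
$U{\left(G,29 \right)} - 165 = \frac{1}{27} - 165 = - \frac{4454}{27}$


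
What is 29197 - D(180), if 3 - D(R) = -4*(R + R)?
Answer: 27754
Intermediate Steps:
D(R) = 3 + 8*R (D(R) = 3 - (-4)*(R + R) = 3 - (-4)*2*R = 3 - (-8)*R = 3 + 8*R)
29197 - D(180) = 29197 - (3 + 8*180) = 29197 - (3 + 1440) = 29197 - 1*1443 = 29197 - 1443 = 27754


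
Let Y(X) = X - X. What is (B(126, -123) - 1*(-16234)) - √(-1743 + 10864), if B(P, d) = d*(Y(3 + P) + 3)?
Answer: 15865 - √9121 ≈ 15770.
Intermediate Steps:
Y(X) = 0
B(P, d) = 3*d (B(P, d) = d*(0 + 3) = d*3 = 3*d)
(B(126, -123) - 1*(-16234)) - √(-1743 + 10864) = (3*(-123) - 1*(-16234)) - √(-1743 + 10864) = (-369 + 16234) - √9121 = 15865 - √9121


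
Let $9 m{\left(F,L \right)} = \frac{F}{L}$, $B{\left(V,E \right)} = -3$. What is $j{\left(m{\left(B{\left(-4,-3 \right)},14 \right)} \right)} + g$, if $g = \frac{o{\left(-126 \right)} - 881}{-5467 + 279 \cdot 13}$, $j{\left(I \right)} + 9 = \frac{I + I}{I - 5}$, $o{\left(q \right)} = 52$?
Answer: $- \frac{3315561}{388240} \approx -8.54$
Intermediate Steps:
$m{\left(F,L \right)} = \frac{F}{9 L}$ ($m{\left(F,L \right)} = \frac{F \frac{1}{L}}{9} = \frac{F}{9 L}$)
$j{\left(I \right)} = -9 + \frac{2 I}{-5 + I}$ ($j{\left(I \right)} = -9 + \frac{I + I}{I - 5} = -9 + \frac{2 I}{-5 + I}$)
$g = \frac{829}{1840}$ ($g = \frac{52 - 881}{-5467 + 279 \cdot 13} = - \frac{829}{-5467 + 3627} = - \frac{829}{-1840} = \left(-829\right) \left(- \frac{1}{1840}\right) = \frac{829}{1840} \approx 0.45054$)
$j{\left(m{\left(B{\left(-4,-3 \right)},14 \right)} \right)} + g = \frac{45 - 7 \cdot \frac{1}{9} \left(-3\right) \frac{1}{14}}{-5 + \frac{1}{9} \left(-3\right) \frac{1}{14}} + \frac{829}{1840} = \frac{45 - - \frac{1}{6}}{-5 - \frac{1}{42}} + \frac{829}{1840} = \frac{45 + \frac{1}{6}}{- \frac{211}{42}} + \frac{829}{1840} = \left(- \frac{42}{211}\right) \frac{271}{6} + \frac{829}{1840} = - \frac{1897}{211} + \frac{829}{1840} = - \frac{3315561}{388240}$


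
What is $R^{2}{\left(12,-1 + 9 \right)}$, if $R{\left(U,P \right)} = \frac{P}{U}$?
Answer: $\frac{4}{9} \approx 0.44444$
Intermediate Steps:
$R^{2}{\left(12,-1 + 9 \right)} = \left(\frac{-1 + 9}{12}\right)^{2} = \left(8 \cdot \frac{1}{12}\right)^{2} = \left(\frac{2}{3}\right)^{2} = \frac{4}{9}$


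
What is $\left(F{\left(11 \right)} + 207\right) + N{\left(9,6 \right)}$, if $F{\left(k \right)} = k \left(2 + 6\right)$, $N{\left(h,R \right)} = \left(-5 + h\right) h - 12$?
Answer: $319$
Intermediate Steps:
$N{\left(h,R \right)} = -12 + h \left(-5 + h\right)$ ($N{\left(h,R \right)} = h \left(-5 + h\right) - 12 = -12 + h \left(-5 + h\right)$)
$F{\left(k \right)} = 8 k$ ($F{\left(k \right)} = k 8 = 8 k$)
$\left(F{\left(11 \right)} + 207\right) + N{\left(9,6 \right)} = \left(8 \cdot 11 + 207\right) - \left(57 - 81\right) = \left(88 + 207\right) - -24 = 295 + 24 = 319$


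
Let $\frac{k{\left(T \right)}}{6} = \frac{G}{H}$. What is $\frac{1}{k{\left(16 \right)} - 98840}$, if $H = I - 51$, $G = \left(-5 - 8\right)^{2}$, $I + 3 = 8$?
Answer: $- \frac{23}{2273827} \approx -1.0115 \cdot 10^{-5}$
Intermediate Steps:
$I = 5$ ($I = -3 + 8 = 5$)
$G = 169$ ($G = \left(-13\right)^{2} = 169$)
$H = -46$ ($H = 5 - 51 = -46$)
$k{\left(T \right)} = - \frac{507}{23}$ ($k{\left(T \right)} = 6 \frac{169}{-46} = 6 \cdot 169 \left(- \frac{1}{46}\right) = 6 \left(- \frac{169}{46}\right) = - \frac{507}{23}$)
$\frac{1}{k{\left(16 \right)} - 98840} = \frac{1}{- \frac{507}{23} - 98840} = \frac{1}{- \frac{2273827}{23}} = - \frac{23}{2273827}$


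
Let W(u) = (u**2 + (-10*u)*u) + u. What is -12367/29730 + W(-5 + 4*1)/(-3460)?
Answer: -1062313/2571645 ≈ -0.41309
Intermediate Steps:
W(u) = u - 9*u**2 (W(u) = (u**2 - 10*u**2) + u = -9*u**2 + u = u - 9*u**2)
-12367/29730 + W(-5 + 4*1)/(-3460) = -12367/29730 + ((-5 + 4*1)*(1 - 9*(-5 + 4*1)))/(-3460) = -12367*1/29730 + ((-5 + 4)*(1 - 9*(-5 + 4)))*(-1/3460) = -12367/29730 - (1 - 9*(-1))*(-1/3460) = -12367/29730 - (1 + 9)*(-1/3460) = -12367/29730 - 1*10*(-1/3460) = -12367/29730 - 10*(-1/3460) = -12367/29730 + 1/346 = -1062313/2571645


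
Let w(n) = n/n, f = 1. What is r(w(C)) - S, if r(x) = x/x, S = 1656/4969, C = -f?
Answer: 3313/4969 ≈ 0.66673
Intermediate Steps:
C = -1 (C = -1*1 = -1)
w(n) = 1
S = 1656/4969 (S = 1656*(1/4969) = 1656/4969 ≈ 0.33327)
r(x) = 1
r(w(C)) - S = 1 - 1*1656/4969 = 1 - 1656/4969 = 3313/4969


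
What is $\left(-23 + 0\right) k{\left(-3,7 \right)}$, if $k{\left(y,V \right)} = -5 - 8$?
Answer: $299$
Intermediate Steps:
$k{\left(y,V \right)} = -13$ ($k{\left(y,V \right)} = -5 - 8 = -13$)
$\left(-23 + 0\right) k{\left(-3,7 \right)} = \left(-23 + 0\right) \left(-13\right) = \left(-23\right) \left(-13\right) = 299$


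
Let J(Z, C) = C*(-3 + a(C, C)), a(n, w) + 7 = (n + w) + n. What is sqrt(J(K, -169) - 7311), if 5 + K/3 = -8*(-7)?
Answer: sqrt(80062) ≈ 282.95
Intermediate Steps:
K = 153 (K = -15 + 3*(-8*(-7)) = -15 + 3*56 = -15 + 168 = 153)
a(n, w) = -7 + w + 2*n (a(n, w) = -7 + ((n + w) + n) = -7 + (w + 2*n) = -7 + w + 2*n)
J(Z, C) = C*(-10 + 3*C) (J(Z, C) = C*(-3 + (-7 + C + 2*C)) = C*(-3 + (-7 + 3*C)) = C*(-10 + 3*C))
sqrt(J(K, -169) - 7311) = sqrt(-169*(-10 + 3*(-169)) - 7311) = sqrt(-169*(-10 - 507) - 7311) = sqrt(-169*(-517) - 7311) = sqrt(87373 - 7311) = sqrt(80062)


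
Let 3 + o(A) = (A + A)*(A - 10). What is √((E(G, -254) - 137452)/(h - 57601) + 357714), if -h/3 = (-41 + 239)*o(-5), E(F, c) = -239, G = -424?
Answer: 3*√834728494349287/144919 ≈ 598.09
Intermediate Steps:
o(A) = -3 + 2*A*(-10 + A) (o(A) = -3 + (A + A)*(A - 10) = -3 + (2*A)*(-10 + A) = -3 + 2*A*(-10 + A))
h = -87318 (h = -3*(-41 + 239)*(-3 - 20*(-5) + 2*(-5)²) = -594*(-3 + 100 + 2*25) = -594*(-3 + 100 + 50) = -594*147 = -3*29106 = -87318)
√((E(G, -254) - 137452)/(h - 57601) + 357714) = √((-239 - 137452)/(-87318 - 57601) + 357714) = √(-137691/(-144919) + 357714) = √(-137691*(-1/144919) + 357714) = √(137691/144919 + 357714) = √(51839692857/144919) = 3*√834728494349287/144919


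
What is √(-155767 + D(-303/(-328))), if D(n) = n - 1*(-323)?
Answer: I*√4180796978/164 ≈ 394.26*I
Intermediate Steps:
D(n) = 323 + n (D(n) = n + 323 = 323 + n)
√(-155767 + D(-303/(-328))) = √(-155767 + (323 - 303/(-328))) = √(-155767 + (323 - 303*(-1/328))) = √(-155767 + (323 + 303/328)) = √(-155767 + 106247/328) = √(-50985329/328) = I*√4180796978/164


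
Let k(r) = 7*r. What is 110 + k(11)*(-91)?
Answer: -6897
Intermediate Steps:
110 + k(11)*(-91) = 110 + (7*11)*(-91) = 110 + 77*(-91) = 110 - 7007 = -6897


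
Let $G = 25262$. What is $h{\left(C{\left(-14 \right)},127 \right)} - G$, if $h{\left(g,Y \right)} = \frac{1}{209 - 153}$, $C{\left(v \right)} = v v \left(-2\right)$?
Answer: $- \frac{1414671}{56} \approx -25262.0$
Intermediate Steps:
$C{\left(v \right)} = - 2 v^{2}$ ($C{\left(v \right)} = v^{2} \left(-2\right) = - 2 v^{2}$)
$h{\left(g,Y \right)} = \frac{1}{56}$
$h{\left(C{\left(-14 \right)},127 \right)} - G = \frac{1}{56} - 25262 = - \frac{1414671}{56}$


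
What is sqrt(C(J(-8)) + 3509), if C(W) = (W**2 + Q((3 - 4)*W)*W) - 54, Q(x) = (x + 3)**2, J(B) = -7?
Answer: 2*sqrt(701) ≈ 52.953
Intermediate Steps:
Q(x) = (3 + x)**2
C(W) = -54 + W**2 + W*(3 - W)**2 (C(W) = (W**2 + (3 + (3 - 4)*W)**2*W) - 54 = (W**2 + (3 - W)**2*W) - 54 = (W**2 + W*(3 - W)**2) - 54 = -54 + W**2 + W*(3 - W)**2)
sqrt(C(J(-8)) + 3509) = sqrt((-54 + (-7)**2 - 7*(-3 - 7)**2) + 3509) = sqrt((-54 + 49 - 7*(-10)**2) + 3509) = sqrt((-54 + 49 - 7*100) + 3509) = sqrt((-54 + 49 - 700) + 3509) = sqrt(-705 + 3509) = sqrt(2804) = 2*sqrt(701)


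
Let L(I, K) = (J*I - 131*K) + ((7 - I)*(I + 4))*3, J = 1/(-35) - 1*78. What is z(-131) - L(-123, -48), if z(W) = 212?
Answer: 1075777/35 ≈ 30737.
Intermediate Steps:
J = -2731/35 (J = -1/35 - 78 = -2731/35 ≈ -78.029)
L(I, K) = -131*K - 2731*I/35 + 3*(4 + I)*(7 - I) (L(I, K) = (-2731*I/35 - 131*K) + ((7 - I)*(I + 4))*3 = (-131*K - 2731*I/35) + ((7 - I)*(4 + I))*3 = (-131*K - 2731*I/35) + ((4 + I)*(7 - I))*3 = (-131*K - 2731*I/35) + 3*(4 + I)*(7 - I) = -131*K - 2731*I/35 + 3*(4 + I)*(7 - I))
z(-131) - L(-123, -48) = 212 - (84 - 131*(-48) - 3*(-123)² - 2416/35*(-123)) = 212 - (84 + 6288 - 3*15129 + 297168/35) = 212 - (84 + 6288 - 45387 + 297168/35) = 212 - 1*(-1068357/35) = 212 + 1068357/35 = 1075777/35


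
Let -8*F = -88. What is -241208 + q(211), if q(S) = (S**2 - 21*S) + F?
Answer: -201107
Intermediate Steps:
F = 11 (F = -1/8*(-88) = 11)
q(S) = 11 + S**2 - 21*S (q(S) = (S**2 - 21*S) + 11 = 11 + S**2 - 21*S)
-241208 + q(211) = -241208 + (11 + 211**2 - 21*211) = -241208 + (11 + 44521 - 4431) = -241208 + 40101 = -201107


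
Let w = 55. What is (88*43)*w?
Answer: 208120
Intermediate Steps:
(88*43)*w = (88*43)*55 = 3784*55 = 208120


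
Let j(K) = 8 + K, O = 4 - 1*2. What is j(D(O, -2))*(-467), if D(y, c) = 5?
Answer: -6071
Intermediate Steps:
O = 2 (O = 4 - 2 = 2)
j(D(O, -2))*(-467) = (8 + 5)*(-467) = 13*(-467) = -6071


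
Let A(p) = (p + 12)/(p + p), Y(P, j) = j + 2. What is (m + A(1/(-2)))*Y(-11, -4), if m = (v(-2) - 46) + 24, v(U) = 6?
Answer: 55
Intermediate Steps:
Y(P, j) = 2 + j
A(p) = (12 + p)/(2*p) (A(p) = (12 + p)/((2*p)) = (12 + p)*(1/(2*p)) = (12 + p)/(2*p))
m = -16 (m = (6 - 46) + 24 = -40 + 24 = -16)
(m + A(1/(-2)))*Y(-11, -4) = (-16 + (12 + 1/(-2))/(2*(1/(-2))))*(2 - 4) = (-16 + (12 - ½)/(2*(-½)))*(-2) = (-16 + (½)*(-2)*(23/2))*(-2) = (-16 - 23/2)*(-2) = -55/2*(-2) = 55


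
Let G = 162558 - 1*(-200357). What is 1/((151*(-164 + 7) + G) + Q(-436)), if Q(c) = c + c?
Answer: 1/338336 ≈ 2.9556e-6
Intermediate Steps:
Q(c) = 2*c
G = 362915 (G = 162558 + 200357 = 362915)
1/((151*(-164 + 7) + G) + Q(-436)) = 1/((151*(-164 + 7) + 362915) + 2*(-436)) = 1/((151*(-157) + 362915) - 872) = 1/((-23707 + 362915) - 872) = 1/(339208 - 872) = 1/338336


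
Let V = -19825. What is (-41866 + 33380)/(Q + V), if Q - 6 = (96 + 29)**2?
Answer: 4243/2097 ≈ 2.0234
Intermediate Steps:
Q = 15631 (Q = 6 + (96 + 29)**2 = 6 + 125**2 = 6 + 15625 = 15631)
(-41866 + 33380)/(Q + V) = (-41866 + 33380)/(15631 - 19825) = -8486/(-4194) = -8486*(-1/4194) = 4243/2097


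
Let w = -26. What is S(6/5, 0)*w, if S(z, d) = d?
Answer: 0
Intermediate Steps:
S(6/5, 0)*w = 0*(-26) = 0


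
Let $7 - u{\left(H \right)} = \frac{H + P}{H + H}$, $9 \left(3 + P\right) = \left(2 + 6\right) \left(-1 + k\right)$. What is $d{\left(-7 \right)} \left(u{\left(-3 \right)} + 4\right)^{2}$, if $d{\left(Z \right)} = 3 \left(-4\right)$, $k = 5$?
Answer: $- \frac{327184}{243} \approx -1346.4$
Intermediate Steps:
$d{\left(Z \right)} = -12$
$P = \frac{5}{9}$ ($P = -3 + \frac{\left(2 + 6\right) \left(-1 + 5\right)}{9} = -3 + \frac{8 \cdot 4}{9} = -3 + \frac{1}{9} \cdot 32 = -3 + \frac{32}{9} = \frac{5}{9} \approx 0.55556$)
$u{\left(H \right)} = 7 - \frac{\frac{5}{9} + H}{2 H}$ ($u{\left(H \right)} = 7 - \frac{H + \frac{5}{9}}{H + H} = 7 - \frac{\frac{5}{9} + H}{2 H}$)
$d{\left(-7 \right)} \left(u{\left(-3 \right)} + 4\right)^{2} = - 12 \left(\frac{-5 + 117 \left(-3\right)}{18 \left(-3\right)} + 4\right)^{2} = - 12 \left(\frac{1}{18} \left(- \frac{1}{3}\right) \left(-5 - 351\right) + 4\right)^{2} = - 12 \left(\frac{1}{18} \left(- \frac{1}{3}\right) \left(-356\right) + 4\right)^{2} = - 12 \left(\frac{178}{27} + 4\right)^{2} = - 12 \left(\frac{286}{27}\right)^{2} = \left(-12\right) \frac{81796}{729} = - \frac{327184}{243}$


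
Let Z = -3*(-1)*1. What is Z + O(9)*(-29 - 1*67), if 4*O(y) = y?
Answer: -213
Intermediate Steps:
O(y) = y/4
Z = 3 (Z = 3*1 = 3)
Z + O(9)*(-29 - 1*67) = 3 + ((1/4)*9)*(-29 - 1*67) = 3 + 9*(-29 - 67)/4 = 3 + (9/4)*(-96) = 3 - 216 = -213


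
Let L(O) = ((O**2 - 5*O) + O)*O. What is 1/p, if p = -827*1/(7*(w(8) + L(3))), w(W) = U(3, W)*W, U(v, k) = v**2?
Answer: -441/827 ≈ -0.53325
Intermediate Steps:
w(W) = 9*W (w(W) = 3**2*W = 9*W)
L(O) = O*(O**2 - 4*O) (L(O) = (O**2 - 4*O)*O = O*(O**2 - 4*O))
p = -827/441 (p = -827*1/(7*(9*8 + 3**2*(-4 + 3))) = -827*1/(7*(72 + 9*(-1))) = -827*1/(7*(72 - 9)) = -827/(7*63) = -827/441 ≈ -1.8753)
1/p = 1/(-827/441) = -441/827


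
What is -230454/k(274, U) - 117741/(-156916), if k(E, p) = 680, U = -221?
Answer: -2255115999/6668930 ≈ -338.15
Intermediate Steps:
-230454/k(274, U) - 117741/(-156916) = -230454/680 - 117741/(-156916) = -230454*1/680 - 117741*(-1/156916) = -115227/340 + 117741/156916 = -2255115999/6668930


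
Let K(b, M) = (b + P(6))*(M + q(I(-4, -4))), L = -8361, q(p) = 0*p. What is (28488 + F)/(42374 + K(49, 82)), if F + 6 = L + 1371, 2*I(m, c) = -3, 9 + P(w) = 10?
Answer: 10746/23237 ≈ 0.46245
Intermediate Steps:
P(w) = 1 (P(w) = -9 + 10 = 1)
I(m, c) = -3/2 (I(m, c) = (1/2)*(-3) = -3/2)
q(p) = 0
K(b, M) = M*(1 + b) (K(b, M) = (b + 1)*(M + 0) = (1 + b)*M = M*(1 + b))
F = -6996 (F = -6 + (-8361 + 1371) = -6 - 6990 = -6996)
(28488 + F)/(42374 + K(49, 82)) = (28488 - 6996)/(42374 + 82*(1 + 49)) = 21492/(42374 + 82*50) = 21492/(42374 + 4100) = 21492/46474 = 21492*(1/46474) = 10746/23237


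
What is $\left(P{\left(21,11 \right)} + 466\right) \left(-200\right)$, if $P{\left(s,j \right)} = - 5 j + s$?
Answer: $-86400$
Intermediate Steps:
$P{\left(s,j \right)} = s - 5 j$
$\left(P{\left(21,11 \right)} + 466\right) \left(-200\right) = \left(\left(21 - 55\right) + 466\right) \left(-200\right) = \left(-34 + 466\right) \left(-200\right) = 432 \left(-200\right) = -86400$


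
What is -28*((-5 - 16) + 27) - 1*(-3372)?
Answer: 3204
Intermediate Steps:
-28*((-5 - 16) + 27) - 1*(-3372) = -28*(-21 + 27) + 3372 = -28*6 + 3372 = -168 + 3372 = 3204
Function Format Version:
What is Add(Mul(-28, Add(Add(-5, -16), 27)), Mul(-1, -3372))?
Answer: 3204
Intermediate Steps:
Add(Mul(-28, Add(Add(-5, -16), 27)), Mul(-1, -3372)) = Add(Mul(-28, Add(-21, 27)), 3372) = Add(Mul(-28, 6), 3372) = Add(-168, 3372) = 3204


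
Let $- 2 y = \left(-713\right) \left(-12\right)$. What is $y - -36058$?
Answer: $31780$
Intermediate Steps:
$y = -4278$ ($y = - \frac{\left(-713\right) \left(-12\right)}{2} = \left(- \frac{1}{2}\right) 8556 = -4278$)
$y - -36058 = -4278 - -36058 = -4278 + 36058 = 31780$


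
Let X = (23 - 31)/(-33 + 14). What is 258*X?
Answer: 2064/19 ≈ 108.63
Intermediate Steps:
X = 8/19 (X = -8/(-19) = -8*(-1/19) = 8/19 ≈ 0.42105)
258*X = 258*(8/19) = 2064/19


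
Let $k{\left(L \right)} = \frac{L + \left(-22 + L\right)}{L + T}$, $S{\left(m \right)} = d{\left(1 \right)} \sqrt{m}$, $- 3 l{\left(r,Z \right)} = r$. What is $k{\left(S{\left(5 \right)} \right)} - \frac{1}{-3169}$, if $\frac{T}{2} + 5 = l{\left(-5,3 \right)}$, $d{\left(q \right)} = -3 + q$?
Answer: $\frac{152123}{34859} - \frac{39 \sqrt{5}}{55} \approx 2.7784$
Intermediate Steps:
$l{\left(r,Z \right)} = - \frac{r}{3}$
$T = - \frac{20}{3}$ ($T = -10 + 2 \left(\left(- \frac{1}{3}\right) \left(-5\right)\right) = -10 + 2 \cdot \frac{5}{3} = -10 + \frac{10}{3} = - \frac{20}{3} \approx -6.6667$)
$S{\left(m \right)} = - 2 \sqrt{m}$ ($S{\left(m \right)} = \left(-3 + 1\right) \sqrt{m} = - 2 \sqrt{m}$)
$k{\left(L \right)} = \frac{-22 + 2 L}{- \frac{20}{3} + L}$ ($k{\left(L \right)} = \frac{L + \left(-22 + L\right)}{L - \frac{20}{3}} = \frac{-22 + 2 L}{- \frac{20}{3} + L}$)
$k{\left(S{\left(5 \right)} \right)} - \frac{1}{-3169} = \frac{6 \left(-11 - 2 \sqrt{5}\right)}{-20 + 3 \left(- 2 \sqrt{5}\right)} - \frac{1}{-3169} = \frac{6 \left(-11 - 2 \sqrt{5}\right)}{-20 - 6 \sqrt{5}} - - \frac{1}{3169} = \frac{6 \left(-11 - 2 \sqrt{5}\right)}{-20 - 6 \sqrt{5}} + \frac{1}{3169} = \frac{1}{3169} + \frac{6 \left(-11 - 2 \sqrt{5}\right)}{-20 - 6 \sqrt{5}}$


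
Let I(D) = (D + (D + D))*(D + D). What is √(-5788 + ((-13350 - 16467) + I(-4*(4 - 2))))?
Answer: I*√35221 ≈ 187.67*I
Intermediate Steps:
I(D) = 6*D² (I(D) = (D + 2*D)*(2*D) = (3*D)*(2*D) = 6*D²)
√(-5788 + ((-13350 - 16467) + I(-4*(4 - 2)))) = √(-5788 + ((-13350 - 16467) + 6*(-4*(4 - 2))²)) = √(-5788 + (-29817 + 6*(-4*2)²)) = √(-5788 + (-29817 + 6*(-8)²)) = √(-5788 + (-29817 + 6*64)) = √(-5788 + (-29817 + 384)) = √(-5788 - 29433) = √(-35221) = I*√35221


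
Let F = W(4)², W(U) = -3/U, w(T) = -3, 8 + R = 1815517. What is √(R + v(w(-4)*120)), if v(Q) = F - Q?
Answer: 217*√617/4 ≈ 1347.5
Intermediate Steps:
R = 1815509 (R = -8 + 1815517 = 1815509)
F = 9/16 (F = (-3/4)² = (-3*¼)² = (-¾)² = 9/16 ≈ 0.56250)
v(Q) = 9/16 - Q
√(R + v(w(-4)*120)) = √(1815509 + (9/16 - (-3)*120)) = √(1815509 + (9/16 - 1*(-360))) = √(1815509 + (9/16 + 360)) = √(1815509 + 5769/16) = √(29053913/16) = 217*√617/4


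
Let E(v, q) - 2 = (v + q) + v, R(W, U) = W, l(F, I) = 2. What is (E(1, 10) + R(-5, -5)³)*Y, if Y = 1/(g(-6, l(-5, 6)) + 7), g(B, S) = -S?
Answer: -111/5 ≈ -22.200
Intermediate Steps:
E(v, q) = 2 + q + 2*v (E(v, q) = 2 + ((v + q) + v) = 2 + ((q + v) + v) = 2 + (q + 2*v) = 2 + q + 2*v)
Y = ⅕ (Y = 1/(-1*2 + 7) = 1/(-2 + 7) = 1/5 = ⅕ ≈ 0.20000)
(E(1, 10) + R(-5, -5)³)*Y = ((2 + 10 + 2*1) + (-5)³)*(⅕) = ((2 + 10 + 2) - 125)*(⅕) = (14 - 125)*(⅕) = -111*⅕ = -111/5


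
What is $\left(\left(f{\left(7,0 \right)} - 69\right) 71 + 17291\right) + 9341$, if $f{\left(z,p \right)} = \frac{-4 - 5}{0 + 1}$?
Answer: $21094$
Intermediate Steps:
$f{\left(z,p \right)} = -9$ ($f{\left(z,p \right)} = - \frac{9}{1} = \left(-9\right) 1 = -9$)
$\left(\left(f{\left(7,0 \right)} - 69\right) 71 + 17291\right) + 9341 = \left(\left(-9 - 69\right) 71 + 17291\right) + 9341 = \left(\left(-78\right) 71 + 17291\right) + 9341 = \left(-5538 + 17291\right) + 9341 = 11753 + 9341 = 21094$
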